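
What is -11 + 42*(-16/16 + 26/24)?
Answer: -15/2 ≈ -7.5000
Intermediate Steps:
-11 + 42*(-16/16 + 26/24) = -11 + 42*(-16*1/16 + 26*(1/24)) = -11 + 42*(-1 + 13/12) = -11 + 42*(1/12) = -11 + 7/2 = -15/2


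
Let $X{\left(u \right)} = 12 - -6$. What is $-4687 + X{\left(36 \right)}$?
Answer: $-4669$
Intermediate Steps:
$X{\left(u \right)} = 18$ ($X{\left(u \right)} = 12 + 6 = 18$)
$-4687 + X{\left(36 \right)} = -4687 + 18 = -4669$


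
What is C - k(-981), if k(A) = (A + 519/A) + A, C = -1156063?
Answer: -377390854/327 ≈ -1.1541e+6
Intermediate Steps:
k(A) = 2*A + 519/A
C - k(-981) = -1156063 - (2*(-981) + 519/(-981)) = -1156063 - (-1962 + 519*(-1/981)) = -1156063 - (-1962 - 173/327) = -1156063 - 1*(-641747/327) = -1156063 + 641747/327 = -377390854/327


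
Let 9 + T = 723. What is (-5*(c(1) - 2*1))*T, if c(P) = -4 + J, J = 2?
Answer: 14280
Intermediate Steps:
c(P) = -2 (c(P) = -4 + 2 = -2)
T = 714 (T = -9 + 723 = 714)
(-5*(c(1) - 2*1))*T = -5*(-2 - 2*1)*714 = -5*(-2 - 2)*714 = -5*(-4)*714 = 20*714 = 14280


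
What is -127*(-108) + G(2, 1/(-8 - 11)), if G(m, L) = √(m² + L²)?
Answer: 13716 + 17*√5/19 ≈ 13718.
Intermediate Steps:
G(m, L) = √(L² + m²)
-127*(-108) + G(2, 1/(-8 - 11)) = -127*(-108) + √((1/(-8 - 11))² + 2²) = 13716 + √((1/(-19))² + 4) = 13716 + √((-1/19)² + 4) = 13716 + √(1/361 + 4) = 13716 + √(1445/361) = 13716 + 17*√5/19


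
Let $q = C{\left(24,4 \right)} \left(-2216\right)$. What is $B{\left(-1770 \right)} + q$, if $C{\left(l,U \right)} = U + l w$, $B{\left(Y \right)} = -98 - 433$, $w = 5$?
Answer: $-275315$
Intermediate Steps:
$B{\left(Y \right)} = -531$
$C{\left(l,U \right)} = U + 5 l$ ($C{\left(l,U \right)} = U + l 5 = U + 5 l$)
$q = -274784$ ($q = \left(4 + 5 \cdot 24\right) \left(-2216\right) = \left(4 + 120\right) \left(-2216\right) = 124 \left(-2216\right) = -274784$)
$B{\left(-1770 \right)} + q = -531 - 274784 = -275315$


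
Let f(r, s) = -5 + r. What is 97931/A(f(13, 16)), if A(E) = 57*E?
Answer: 97931/456 ≈ 214.76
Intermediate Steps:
97931/A(f(13, 16)) = 97931/((57*(-5 + 13))) = 97931/((57*8)) = 97931/456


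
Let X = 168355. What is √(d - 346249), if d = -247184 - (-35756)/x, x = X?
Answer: 13*I*√99526073656405/168355 ≈ 770.35*I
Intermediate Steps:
x = 168355
d = -41614626564/168355 (d = -247184 - (-35756)/168355 = -247184 - 1*(-35756/168355) = -247184 + 35756/168355 = -41614626564/168355 ≈ -2.4718e+5)
√(d - 346249) = √(-41614626564/168355 - 346249) = √(-99907376959/168355) = 13*I*√99526073656405/168355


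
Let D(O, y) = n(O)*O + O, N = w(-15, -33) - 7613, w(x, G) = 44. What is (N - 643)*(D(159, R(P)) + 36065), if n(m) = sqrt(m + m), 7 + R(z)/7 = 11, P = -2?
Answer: -297471488 - 1305708*sqrt(318) ≈ -3.2076e+8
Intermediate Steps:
R(z) = 28 (R(z) = -49 + 7*11 = -49 + 77 = 28)
n(m) = sqrt(2)*sqrt(m) (n(m) = sqrt(2*m) = sqrt(2)*sqrt(m))
N = -7569 (N = 44 - 7613 = -7569)
D(O, y) = O + sqrt(2)*O**(3/2) (D(O, y) = (sqrt(2)*sqrt(O))*O + O = sqrt(2)*O**(3/2) + O = O + sqrt(2)*O**(3/2))
(N - 643)*(D(159, R(P)) + 36065) = (-7569 - 643)*((159 + sqrt(2)*159**(3/2)) + 36065) = -8212*((159 + sqrt(2)*(159*sqrt(159))) + 36065) = -8212*((159 + 159*sqrt(318)) + 36065) = -8212*(36224 + 159*sqrt(318)) = -297471488 - 1305708*sqrt(318)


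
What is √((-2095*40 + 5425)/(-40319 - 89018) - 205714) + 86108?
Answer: 86108 + I*√3441185909389891/129337 ≈ 86108.0 + 453.56*I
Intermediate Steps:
√((-2095*40 + 5425)/(-40319 - 89018) - 205714) + 86108 = √((-83800 + 5425)/(-129337) - 205714) + 86108 = √(-78375*(-1/129337) - 205714) + 86108 = √(78375/129337 - 205714) + 86108 = √(-26606353243/129337) + 86108 = I*√3441185909389891/129337 + 86108 = 86108 + I*√3441185909389891/129337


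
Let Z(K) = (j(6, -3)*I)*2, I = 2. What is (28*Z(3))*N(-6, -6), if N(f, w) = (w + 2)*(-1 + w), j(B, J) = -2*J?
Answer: 18816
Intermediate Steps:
N(f, w) = (-1 + w)*(2 + w) (N(f, w) = (2 + w)*(-1 + w) = (-1 + w)*(2 + w))
Z(K) = 24 (Z(K) = (-2*(-3)*2)*2 = (6*2)*2 = 12*2 = 24)
(28*Z(3))*N(-6, -6) = (28*24)*(-2 - 6 + (-6)²) = 672*(-2 - 6 + 36) = 672*28 = 18816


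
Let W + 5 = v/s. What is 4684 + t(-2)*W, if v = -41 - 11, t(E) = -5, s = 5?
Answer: 4761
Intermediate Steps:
v = -52
W = -77/5 (W = -5 - 52/5 = -77/5 ≈ -15.400)
4684 + t(-2)*W = 4684 - 5*(-77/5) = 4684 + 77 = 4761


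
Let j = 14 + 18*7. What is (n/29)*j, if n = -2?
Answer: -280/29 ≈ -9.6552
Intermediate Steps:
j = 140 (j = 14 + 126 = 140)
(n/29)*j = -2/29*140 = -280/29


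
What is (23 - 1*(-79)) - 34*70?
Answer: -2278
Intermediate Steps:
(23 - 1*(-79)) - 34*70 = (23 + 79) - 2380 = 102 - 2380 = -2278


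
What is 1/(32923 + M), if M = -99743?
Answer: -1/66820 ≈ -1.4966e-5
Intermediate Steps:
1/(32923 + M) = 1/(32923 - 99743) = 1/(-66820) = -1/66820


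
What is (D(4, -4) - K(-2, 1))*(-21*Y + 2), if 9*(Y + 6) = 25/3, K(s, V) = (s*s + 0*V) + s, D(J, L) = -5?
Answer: -6839/9 ≈ -759.89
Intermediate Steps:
K(s, V) = s + s**2 (K(s, V) = (s**2 + 0) + s = s**2 + s = s + s**2)
Y = -137/27 (Y = -6 + (25/3)/9 = -6 + (25*(1/3))/9 = -6 + (1/9)*(25/3) = -6 + 25/27 = -137/27 ≈ -5.0741)
(D(4, -4) - K(-2, 1))*(-21*Y + 2) = (-5 - (-2)*(1 - 2))*(-21*(-137/27) + 2) = (-5 - (-2)*(-1))*(959/9 + 2) = (-5 - 1*2)*(977/9) = (-5 - 2)*(977/9) = -7*977/9 = -6839/9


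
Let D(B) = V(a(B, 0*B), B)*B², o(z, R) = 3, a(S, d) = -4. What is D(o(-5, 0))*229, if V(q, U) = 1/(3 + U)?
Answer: 687/2 ≈ 343.50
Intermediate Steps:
D(B) = B²/(3 + B)
D(o(-5, 0))*229 = (3²/(3 + 3))*229 = (9/6)*229 = (9*(⅙))*229 = (3/2)*229 = 687/2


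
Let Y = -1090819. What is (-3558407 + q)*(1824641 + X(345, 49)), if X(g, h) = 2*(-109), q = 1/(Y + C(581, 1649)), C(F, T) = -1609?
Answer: -7092085807923377331/1092428 ≈ -6.4920e+12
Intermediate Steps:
q = -1/1092428 (q = 1/(-1090819 - 1609) = 1/(-1092428) = -1/1092428 ≈ -9.1539e-7)
X(g, h) = -218
(-3558407 + q)*(1824641 + X(345, 49)) = (-3558407 - 1/1092428)*(1824641 - 218) = -3887303442197/1092428*1824423 = -7092085807923377331/1092428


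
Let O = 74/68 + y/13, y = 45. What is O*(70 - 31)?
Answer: 6033/34 ≈ 177.44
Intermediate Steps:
O = 2011/442 (O = 74/68 + 45/13 = 74*(1/68) + 45*(1/13) = 37/34 + 45/13 = 2011/442 ≈ 4.5498)
O*(70 - 31) = 2011*(70 - 31)/442 = (2011/442)*39 = 6033/34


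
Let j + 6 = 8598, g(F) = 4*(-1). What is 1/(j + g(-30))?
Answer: 1/8588 ≈ 0.00011644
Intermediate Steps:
g(F) = -4
j = 8592 (j = -6 + 8598 = 8592)
1/(j + g(-30)) = 1/(8592 - 4) = 1/8588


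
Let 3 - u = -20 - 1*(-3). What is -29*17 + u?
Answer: -473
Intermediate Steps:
u = 20 (u = 3 - (-20 - 1*(-3)) = 3 - (-20 + 3) = 3 - 1*(-17) = 3 + 17 = 20)
-29*17 + u = -29*17 + 20 = -493 + 20 = -473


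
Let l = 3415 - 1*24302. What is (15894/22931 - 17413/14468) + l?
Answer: -6929759686107/331765708 ≈ -20888.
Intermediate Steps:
l = -20887 (l = 3415 - 24302 = -20887)
(15894/22931 - 17413/14468) + l = (15894/22931 - 17413/14468) - 20887 = -169343111/331765708 - 20887 = -6929759686107/331765708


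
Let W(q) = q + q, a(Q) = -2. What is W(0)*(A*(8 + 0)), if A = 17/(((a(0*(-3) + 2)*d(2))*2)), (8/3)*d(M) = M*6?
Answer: 0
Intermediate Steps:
d(M) = 9*M/4 (d(M) = 3*(M*6)/8 = 3*(6*M)/8 = 9*M/4)
W(q) = 2*q
A = -17/18 (A = 17/((-9*2/2*2)) = 17/((-2*9/2*2)) = 17/((-9*2)) = 17/(-18) = 17*(-1/18) = -17/18 ≈ -0.94444)
W(0)*(A*(8 + 0)) = (2*0)*(-17*(8 + 0)/18) = 0*(-17/18*8) = 0*(-68/9) = 0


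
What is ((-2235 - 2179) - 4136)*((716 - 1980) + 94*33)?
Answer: -15714900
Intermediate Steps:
((-2235 - 2179) - 4136)*((716 - 1980) + 94*33) = (-4414 - 4136)*(-1264 + 3102) = -8550*1838 = -15714900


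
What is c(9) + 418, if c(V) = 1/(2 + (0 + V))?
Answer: 4599/11 ≈ 418.09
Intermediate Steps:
c(V) = 1/(2 + V)
c(9) + 418 = 1/(2 + 9) + 418 = 1/11 + 418 = 4599/11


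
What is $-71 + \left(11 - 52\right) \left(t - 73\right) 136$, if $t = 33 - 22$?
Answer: $345641$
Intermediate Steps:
$t = 11$
$-71 + \left(11 - 52\right) \left(t - 73\right) 136 = -71 + \left(11 - 52\right) \left(11 - 73\right) 136 = -71 + \left(11 - 52\right) \left(-62\right) 136 = -71 + \left(-41\right) \left(-62\right) 136 = -71 + 2542 \cdot 136 = -71 + 345712 = 345641$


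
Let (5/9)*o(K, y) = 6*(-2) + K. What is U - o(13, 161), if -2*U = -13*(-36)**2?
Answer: 42111/5 ≈ 8422.2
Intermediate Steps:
o(K, y) = -108/5 + 9*K/5 (o(K, y) = 9*(6*(-2) + K)/5 = 9*(-12 + K)/5 = -108/5 + 9*K/5)
U = 8424 (U = -(-13)*(-36)**2/2 = -(-13)*1296/2 = -1/2*(-16848) = 8424)
U - o(13, 161) = 8424 - (-108/5 + (9/5)*13) = 8424 - (-108/5 + 117/5) = 8424 - 1*9/5 = 8424 - 9/5 = 42111/5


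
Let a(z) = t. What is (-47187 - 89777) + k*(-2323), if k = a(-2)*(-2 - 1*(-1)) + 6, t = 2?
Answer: -146256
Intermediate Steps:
a(z) = 2
k = 4 (k = 2*(-2 - 1*(-1)) + 6 = 2*(-2 + 1) + 6 = 2*(-1) + 6 = -2 + 6 = 4)
(-47187 - 89777) + k*(-2323) = (-47187 - 89777) + 4*(-2323) = -136964 - 9292 = -146256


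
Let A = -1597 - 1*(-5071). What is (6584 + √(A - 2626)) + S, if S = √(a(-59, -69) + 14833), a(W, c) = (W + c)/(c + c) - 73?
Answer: 6584 + 4*√53 + 2*√17569194/69 ≈ 6734.6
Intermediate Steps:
a(W, c) = -73 + (W + c)/(2*c) (a(W, c) = (W + c)/((2*c)) - 73 = (W + c)*(1/(2*c)) - 73 = (W + c)/(2*c) - 73 = -73 + (W + c)/(2*c))
A = 3474 (A = -1597 + 5071 = 3474)
S = 2*√17569194/69 (S = √((½)*(-59 - 145*(-69))/(-69) + 14833) = √((½)*(-1/69)*(-59 + 10005) + 14833) = √((½)*(-1/69)*9946 + 14833) = √(-4973/69 + 14833) = √(1018504/69) = 2*√17569194/69 ≈ 121.49)
(6584 + √(A - 2626)) + S = (6584 + √(3474 - 2626)) + 2*√17569194/69 = (6584 + √848) + 2*√17569194/69 = (6584 + 4*√53) + 2*√17569194/69 = 6584 + 4*√53 + 2*√17569194/69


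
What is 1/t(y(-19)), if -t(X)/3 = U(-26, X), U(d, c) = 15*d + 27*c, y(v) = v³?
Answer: 1/556749 ≈ 1.7961e-6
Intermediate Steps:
t(X) = 1170 - 81*X (t(X) = -3*(15*(-26) + 27*X) = -3*(-390 + 27*X) = 1170 - 81*X)
1/t(y(-19)) = 1/(1170 - 81*(-19)³) = 1/(1170 - 81*(-6859)) = 1/(1170 + 555579) = 1/556749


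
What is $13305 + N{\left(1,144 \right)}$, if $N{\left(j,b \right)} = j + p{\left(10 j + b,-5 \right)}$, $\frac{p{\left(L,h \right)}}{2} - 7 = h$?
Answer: $13310$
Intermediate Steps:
$p{\left(L,h \right)} = 14 + 2 h$
$N{\left(j,b \right)} = 4 + j$ ($N{\left(j,b \right)} = j + \left(14 + 2 \left(-5\right)\right) = j + \left(14 - 10\right) = j + 4 = 4 + j$)
$13305 + N{\left(1,144 \right)} = 13305 + \left(4 + 1\right) = 13305 + 5 = 13310$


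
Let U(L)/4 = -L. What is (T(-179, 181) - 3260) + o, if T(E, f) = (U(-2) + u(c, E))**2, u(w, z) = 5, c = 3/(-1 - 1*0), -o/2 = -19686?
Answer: 36281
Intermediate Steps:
o = 39372 (o = -2*(-19686) = 39372)
U(L) = -4*L (U(L) = 4*(-L) = -4*L)
c = -3 (c = 3/(-1 + 0) = 3/(-1) = 3*(-1) = -3)
T(E, f) = 169 (T(E, f) = (-4*(-2) + 5)**2 = (8 + 5)**2 = 13**2 = 169)
(T(-179, 181) - 3260) + o = (169 - 3260) + 39372 = -3091 + 39372 = 36281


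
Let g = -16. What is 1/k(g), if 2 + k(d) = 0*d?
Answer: -1/2 ≈ -0.50000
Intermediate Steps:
k(d) = -2 (k(d) = -2 + 0*d = -2 + 0 = -2)
1/k(g) = 1/(-2) = -1/2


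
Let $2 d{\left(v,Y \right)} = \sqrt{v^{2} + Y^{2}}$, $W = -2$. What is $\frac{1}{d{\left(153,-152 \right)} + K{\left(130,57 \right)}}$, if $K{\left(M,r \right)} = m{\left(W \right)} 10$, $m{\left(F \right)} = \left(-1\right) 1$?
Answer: $\frac{40}{46113} + \frac{2 \sqrt{46513}}{46113} \approx 0.010221$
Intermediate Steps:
$d{\left(v,Y \right)} = \frac{\sqrt{Y^{2} + v^{2}}}{2}$ ($d{\left(v,Y \right)} = \frac{\sqrt{v^{2} + Y^{2}}}{2} = \frac{\sqrt{Y^{2} + v^{2}}}{2}$)
$m{\left(F \right)} = -1$
$K{\left(M,r \right)} = -10$ ($K{\left(M,r \right)} = \left(-1\right) 10 = -10$)
$\frac{1}{d{\left(153,-152 \right)} + K{\left(130,57 \right)}} = \frac{1}{\frac{\sqrt{\left(-152\right)^{2} + 153^{2}}}{2} - 10} = \frac{1}{\frac{\sqrt{23104 + 23409}}{2} - 10} = \frac{1}{\frac{\sqrt{46513}}{2} - 10} = \frac{1}{-10 + \frac{\sqrt{46513}}{2}}$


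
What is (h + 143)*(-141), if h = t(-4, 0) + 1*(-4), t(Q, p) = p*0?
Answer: -19599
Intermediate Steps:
t(Q, p) = 0
h = -4 (h = 0 + 1*(-4) = 0 - 4 = -4)
(h + 143)*(-141) = (-4 + 143)*(-141) = 139*(-141) = -19599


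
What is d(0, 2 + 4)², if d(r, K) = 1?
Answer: 1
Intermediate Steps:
d(0, 2 + 4)² = 1² = 1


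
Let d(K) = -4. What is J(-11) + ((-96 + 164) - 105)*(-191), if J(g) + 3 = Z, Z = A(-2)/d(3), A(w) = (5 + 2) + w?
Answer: 28251/4 ≈ 7062.8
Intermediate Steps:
A(w) = 7 + w
Z = -5/4 (Z = (7 - 2)/(-4) = 5*(-¼) = -5/4 ≈ -1.2500)
J(g) = -17/4 (J(g) = -3 - 5/4 = -17/4)
J(-11) + ((-96 + 164) - 105)*(-191) = -17/4 + ((-96 + 164) - 105)*(-191) = -17/4 + (68 - 105)*(-191) = -17/4 - 37*(-191) = -17/4 + 7067 = 28251/4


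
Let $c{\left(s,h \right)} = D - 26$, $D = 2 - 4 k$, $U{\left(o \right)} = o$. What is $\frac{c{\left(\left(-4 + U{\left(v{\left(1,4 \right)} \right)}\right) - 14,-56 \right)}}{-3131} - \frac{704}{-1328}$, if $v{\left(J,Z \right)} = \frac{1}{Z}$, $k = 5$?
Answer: $\frac{141416}{259873} \approx 0.54417$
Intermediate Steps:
$D = -18$ ($D = 2 - 20 = -18$)
$c{\left(s,h \right)} = -44$ ($c{\left(s,h \right)} = -18 - 26 = -44$)
$\frac{c{\left(\left(-4 + U{\left(v{\left(1,4 \right)} \right)}\right) - 14,-56 \right)}}{-3131} - \frac{704}{-1328} = - \frac{44}{-3131} - \frac{704}{-1328} = \left(-44\right) \left(- \frac{1}{3131}\right) - - \frac{44}{83} = \frac{44}{3131} + \frac{44}{83} = \frac{141416}{259873}$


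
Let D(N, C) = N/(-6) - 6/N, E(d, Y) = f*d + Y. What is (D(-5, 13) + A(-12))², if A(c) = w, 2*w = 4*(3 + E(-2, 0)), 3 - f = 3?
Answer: 58081/900 ≈ 64.534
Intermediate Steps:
f = 0 (f = 3 - 1*3 = 3 - 3 = 0)
E(d, Y) = Y (E(d, Y) = 0*d + Y = 0 + Y = Y)
w = 6 (w = (4*(3 + 0))/2 = (4*3)/2 = (½)*12 = 6)
D(N, C) = -6/N - N/6 (D(N, C) = N*(-⅙) - 6/N = -N/6 - 6/N = -6/N - N/6)
A(c) = 6
(D(-5, 13) + A(-12))² = ((-6/(-5) - ⅙*(-5)) + 6)² = ((-6*(-⅕) + ⅚) + 6)² = ((6/5 + ⅚) + 6)² = (61/30 + 6)² = (241/30)² = 58081/900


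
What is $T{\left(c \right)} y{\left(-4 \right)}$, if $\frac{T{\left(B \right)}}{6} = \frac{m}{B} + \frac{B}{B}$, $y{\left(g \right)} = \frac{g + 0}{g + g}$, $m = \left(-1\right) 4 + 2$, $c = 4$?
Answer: $\frac{3}{2} \approx 1.5$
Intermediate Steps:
$m = -2$ ($m = -4 + 2 = -2$)
$y{\left(g \right)} = \frac{1}{2}$ ($y{\left(g \right)} = \frac{g}{2 g} = g \frac{1}{2 g} = \frac{1}{2}$)
$T{\left(B \right)} = 6 - \frac{12}{B}$ ($T{\left(B \right)} = 6 \left(- \frac{2}{B} + \frac{B}{B}\right) = 6 \left(- \frac{2}{B} + 1\right) = 6 \left(1 - \frac{2}{B}\right) = 6 - \frac{12}{B}$)
$T{\left(c \right)} y{\left(-4 \right)} = \left(6 - \frac{12}{4}\right) \frac{1}{2} = \left(6 - 3\right) \frac{1}{2} = 3 \cdot \frac{1}{2} = \frac{3}{2}$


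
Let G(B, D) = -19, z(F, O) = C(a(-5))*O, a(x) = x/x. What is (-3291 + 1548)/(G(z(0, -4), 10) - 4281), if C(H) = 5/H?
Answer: 1743/4300 ≈ 0.40535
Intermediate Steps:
a(x) = 1
z(F, O) = 5*O (z(F, O) = (5/1)*O = (5*1)*O = 5*O)
(-3291 + 1548)/(G(z(0, -4), 10) - 4281) = (-3291 + 1548)/(-19 - 4281) = -1743/(-4300) = -1743*(-1/4300) = 1743/4300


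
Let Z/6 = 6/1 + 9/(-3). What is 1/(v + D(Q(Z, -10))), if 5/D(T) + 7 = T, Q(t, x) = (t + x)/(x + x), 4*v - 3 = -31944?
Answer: -148/1181917 ≈ -0.00012522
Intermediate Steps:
v = -31941/4 (v = ¾ + (¼)*(-31944) = ¾ - 7986 = -31941/4 ≈ -7985.3)
Z = 18 (Z = 6*(6/1 + 9/(-3)) = 6*(6*1 + 9*(-⅓)) = 6*(6 - 3) = 6*3 = 18)
Q(t, x) = (t + x)/(2*x) (Q(t, x) = (t + x)/((2*x)) = (t + x)*(1/(2*x)) = (t + x)/(2*x))
D(T) = 5/(-7 + T)
1/(v + D(Q(Z, -10))) = 1/(-31941/4 + 5/(-7 + (½)*(18 - 10)/(-10))) = 1/(-31941/4 + 5/(-7 + (½)*(-⅒)*8)) = 1/(-31941/4 + 5/(-7 - ⅖)) = 1/(-31941/4 + 5/(-37/5)) = 1/(-31941/4 + 5*(-5/37)) = 1/(-31941/4 - 25/37) = 1/(-1181917/148) = -148/1181917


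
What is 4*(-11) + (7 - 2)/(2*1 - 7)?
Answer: -45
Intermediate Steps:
4*(-11) + (7 - 2)/(2*1 - 7) = -44 + 5/(2 - 7) = -44 + 5/(-5) = -44 + 5*(-1/5) = -44 - 1 = -45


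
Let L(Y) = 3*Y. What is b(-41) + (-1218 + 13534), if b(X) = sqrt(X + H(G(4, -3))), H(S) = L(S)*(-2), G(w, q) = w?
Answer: 12316 + I*sqrt(65) ≈ 12316.0 + 8.0623*I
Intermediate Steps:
H(S) = -6*S (H(S) = (3*S)*(-2) = -6*S)
b(X) = sqrt(-24 + X) (b(X) = sqrt(X - 6*4) = sqrt(X - 24) = sqrt(-24 + X))
b(-41) + (-1218 + 13534) = sqrt(-24 - 41) + (-1218 + 13534) = sqrt(-65) + 12316 = I*sqrt(65) + 12316 = 12316 + I*sqrt(65)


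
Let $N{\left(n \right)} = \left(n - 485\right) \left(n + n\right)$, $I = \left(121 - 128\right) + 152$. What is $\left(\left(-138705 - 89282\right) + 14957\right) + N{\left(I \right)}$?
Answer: $-311630$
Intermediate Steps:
$I = 145$ ($I = -7 + 152 = 145$)
$N{\left(n \right)} = 2 n \left(-485 + n\right)$ ($N{\left(n \right)} = \left(-485 + n\right) 2 n = 2 n \left(-485 + n\right)$)
$\left(\left(-138705 - 89282\right) + 14957\right) + N{\left(I \right)} = \left(\left(-138705 - 89282\right) + 14957\right) + 2 \cdot 145 \left(-485 + 145\right) = \left(-227987 + 14957\right) + 2 \cdot 145 \left(-340\right) = -213030 - 98600 = -311630$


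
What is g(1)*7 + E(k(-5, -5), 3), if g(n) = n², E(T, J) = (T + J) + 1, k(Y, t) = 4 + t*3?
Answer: 0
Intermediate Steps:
k(Y, t) = 4 + 3*t
E(T, J) = 1 + J + T (E(T, J) = (J + T) + 1 = 1 + J + T)
g(1)*7 + E(k(-5, -5), 3) = 1²*7 + (1 + 3 + (4 + 3*(-5))) = 1*7 + (1 + 3 + (4 - 15)) = 7 + (1 + 3 - 11) = 7 - 7 = 0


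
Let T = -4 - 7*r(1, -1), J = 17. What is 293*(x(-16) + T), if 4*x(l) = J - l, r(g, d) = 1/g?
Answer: -3223/4 ≈ -805.75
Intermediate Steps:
T = -11 (T = -4 - 7/1 = -4 - 7*1 = -4 - 7 = -11)
x(l) = 17/4 - l/4 (x(l) = (17 - l)/4 = 17/4 - l/4)
293*(x(-16) + T) = 293*((17/4 - ¼*(-16)) - 11) = 293*((17/4 + 4) - 11) = 293*(33/4 - 11) = 293*(-11/4) = -3223/4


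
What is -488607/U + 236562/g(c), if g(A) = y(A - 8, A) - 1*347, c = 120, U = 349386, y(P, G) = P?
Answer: -27588757859/27368570 ≈ -1008.0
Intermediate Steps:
g(A) = -355 + A (g(A) = (A - 8) - 1*347 = (-8 + A) - 347 = -355 + A)
-488607/U + 236562/g(c) = -488607/349386 + 236562/(-355 + 120) = -488607*1/349386 + 236562/(-235) = -162869/116462 + 236562*(-1/235) = -162869/116462 - 236562/235 = -27588757859/27368570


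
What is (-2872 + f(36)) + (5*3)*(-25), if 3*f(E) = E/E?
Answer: -9740/3 ≈ -3246.7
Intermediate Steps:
f(E) = 1/3 (f(E) = (E/E)/3 = (1/3)*1 = 1/3)
(-2872 + f(36)) + (5*3)*(-25) = (-2872 + 1/3) + (5*3)*(-25) = -8615/3 + 15*(-25) = -8615/3 - 375 = -9740/3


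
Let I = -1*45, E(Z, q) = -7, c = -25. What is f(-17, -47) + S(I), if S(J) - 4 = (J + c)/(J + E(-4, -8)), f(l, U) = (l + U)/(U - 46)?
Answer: 14591/2418 ≈ 6.0343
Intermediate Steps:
f(l, U) = (U + l)/(-46 + U)
I = -45
S(J) = 4 + (-25 + J)/(-7 + J) (S(J) = 4 + (J - 25)/(J - 7) = 4 + (-25 + J)/(-7 + J))
f(-17, -47) + S(I) = (-47 - 17)/(-46 - 47) + (-53 + 5*(-45))/(-7 - 45) = -64/(-93) + (-53 - 225)/(-52) = -1/93*(-64) - 1/52*(-278) = 64/93 + 139/26 = 14591/2418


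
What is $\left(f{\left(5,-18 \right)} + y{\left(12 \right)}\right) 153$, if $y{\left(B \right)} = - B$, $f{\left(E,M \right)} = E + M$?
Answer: $-3825$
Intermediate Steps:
$\left(f{\left(5,-18 \right)} + y{\left(12 \right)}\right) 153 = \left(\left(5 - 18\right) - 12\right) 153 = \left(-13 - 12\right) 153 = \left(-25\right) 153 = -3825$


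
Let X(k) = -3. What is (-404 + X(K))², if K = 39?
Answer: 165649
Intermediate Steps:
(-404 + X(K))² = (-404 - 3)² = (-407)² = 165649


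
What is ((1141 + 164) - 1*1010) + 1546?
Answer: 1841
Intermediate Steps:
((1141 + 164) - 1*1010) + 1546 = (1305 - 1010) + 1546 = 295 + 1546 = 1841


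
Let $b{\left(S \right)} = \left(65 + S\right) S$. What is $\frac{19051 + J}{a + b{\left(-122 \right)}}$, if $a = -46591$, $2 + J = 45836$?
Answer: $- \frac{64885}{39637} \approx -1.637$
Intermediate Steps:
$J = 45834$ ($J = -2 + 45836 = 45834$)
$b{\left(S \right)} = S \left(65 + S\right)$
$\frac{19051 + J}{a + b{\left(-122 \right)}} = \frac{19051 + 45834}{-46591 - 122 \left(65 - 122\right)} = \frac{64885}{-46591 - -6954} = \frac{64885}{-46591 + 6954} = \frac{64885}{-39637} = 64885 \left(- \frac{1}{39637}\right) = - \frac{64885}{39637}$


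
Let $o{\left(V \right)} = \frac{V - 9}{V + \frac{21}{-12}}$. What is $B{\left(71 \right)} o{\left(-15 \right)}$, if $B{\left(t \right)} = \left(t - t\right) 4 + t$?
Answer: $\frac{6816}{67} \approx 101.73$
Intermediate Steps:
$o{\left(V \right)} = \frac{-9 + V}{- \frac{7}{4} + V}$ ($o{\left(V \right)} = \frac{-9 + V}{V + 21 \left(- \frac{1}{12}\right)} = \frac{-9 + V}{V - \frac{7}{4}} = \frac{-9 + V}{- \frac{7}{4} + V}$)
$B{\left(t \right)} = t$ ($B{\left(t \right)} = 0 \cdot 4 + t = 0 + t = t$)
$B{\left(71 \right)} o{\left(-15 \right)} = 71 \frac{4 \left(-9 - 15\right)}{-7 + 4 \left(-15\right)} = 71 \cdot 4 \frac{1}{-7 - 60} \left(-24\right) = 71 \cdot 4 \frac{1}{-67} \left(-24\right) = 71 \cdot 4 \left(- \frac{1}{67}\right) \left(-24\right) = 71 \cdot \frac{96}{67} = \frac{6816}{67}$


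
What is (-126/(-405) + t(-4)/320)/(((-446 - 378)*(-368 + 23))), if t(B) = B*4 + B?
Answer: 179/204681600 ≈ 8.7453e-7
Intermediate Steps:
t(B) = 5*B (t(B) = 4*B + B = 5*B)
(-126/(-405) + t(-4)/320)/(((-446 - 378)*(-368 + 23))) = (-126/(-405) + (5*(-4))/320)/(((-446 - 378)*(-368 + 23))) = (-126*(-1/405) - 20*1/320)/((-824*(-345))) = (14/45 - 1/16)/284280 = (179/720)*(1/284280) = 179/204681600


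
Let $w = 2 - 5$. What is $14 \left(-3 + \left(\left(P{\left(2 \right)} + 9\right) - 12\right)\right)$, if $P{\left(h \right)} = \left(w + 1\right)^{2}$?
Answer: $-28$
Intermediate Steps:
$w = -3$
$P{\left(h \right)} = 4$ ($P{\left(h \right)} = \left(-3 + 1\right)^{2} = \left(-2\right)^{2} = 4$)
$14 \left(-3 + \left(\left(P{\left(2 \right)} + 9\right) - 12\right)\right) = 14 \left(-3 + \left(\left(4 + 9\right) - 12\right)\right) = 14 \left(-3 + \left(13 - 12\right)\right) = 14 \left(-3 + 1\right) = 14 \left(-2\right) = -28$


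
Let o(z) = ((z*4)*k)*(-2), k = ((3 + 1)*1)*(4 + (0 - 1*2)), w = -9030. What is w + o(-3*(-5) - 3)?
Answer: -9798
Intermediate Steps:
k = 8 (k = (4*1)*(4 + (0 - 2)) = 4*(4 - 2) = 4*2 = 8)
o(z) = -64*z (o(z) = ((z*4)*8)*(-2) = ((4*z)*8)*(-2) = (32*z)*(-2) = -64*z)
w + o(-3*(-5) - 3) = -9030 - 64*(-3*(-5) - 3) = -9030 - 64*(15 - 3) = -9030 - 64*12 = -9030 - 768 = -9798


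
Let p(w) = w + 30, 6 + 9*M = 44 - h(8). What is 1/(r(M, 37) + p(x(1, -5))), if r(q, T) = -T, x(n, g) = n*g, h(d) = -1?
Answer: -1/12 ≈ -0.083333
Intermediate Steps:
x(n, g) = g*n
M = 13/3 (M = -⅔ + (44 - 1*(-1))/9 = -⅔ + (44 + 1)/9 = -⅔ + (⅑)*45 = -⅔ + 5 = 13/3 ≈ 4.3333)
p(w) = 30 + w
1/(r(M, 37) + p(x(1, -5))) = 1/(-1*37 + (30 - 5*1)) = 1/(-37 + (30 - 5)) = 1/(-37 + 25) = 1/(-12) = -1/12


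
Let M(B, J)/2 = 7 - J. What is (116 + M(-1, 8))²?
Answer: 12996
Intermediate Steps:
M(B, J) = 14 - 2*J (M(B, J) = 2*(7 - J) = 14 - 2*J)
(116 + M(-1, 8))² = (116 + (14 - 2*8))² = (116 + (14 - 16))² = (116 - 2)² = 114² = 12996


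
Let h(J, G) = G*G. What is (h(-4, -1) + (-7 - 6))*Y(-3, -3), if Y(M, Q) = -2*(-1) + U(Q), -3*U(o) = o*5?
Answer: -84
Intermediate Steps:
U(o) = -5*o/3 (U(o) = -o*5/3 = -5*o/3)
Y(M, Q) = 2 - 5*Q/3 (Y(M, Q) = -2*(-1) - 5*Q/3 = 2 - 5*Q/3)
h(J, G) = G²
(h(-4, -1) + (-7 - 6))*Y(-3, -3) = ((-1)² + (-7 - 6))*(2 - 5/3*(-3)) = (1 - 13)*(2 + 5) = -12*7 = -84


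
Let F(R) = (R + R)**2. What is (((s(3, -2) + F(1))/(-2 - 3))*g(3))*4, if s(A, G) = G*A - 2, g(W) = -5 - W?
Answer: -128/5 ≈ -25.600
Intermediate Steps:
s(A, G) = -2 + A*G (s(A, G) = A*G - 2 = -2 + A*G)
F(R) = 4*R**2 (F(R) = (2*R)**2 = 4*R**2)
(((s(3, -2) + F(1))/(-2 - 3))*g(3))*4 = ((((-2 + 3*(-2)) + 4*1**2)/(-2 - 3))*(-5 - 1*3))*4 = ((((-2 - 6) + 4*1)/(-5))*(-5 - 3))*4 = (((-8 + 4)*(-1/5))*(-8))*4 = (-4*(-1/5)*(-8))*4 = ((4/5)*(-8))*4 = -32/5*4 = -128/5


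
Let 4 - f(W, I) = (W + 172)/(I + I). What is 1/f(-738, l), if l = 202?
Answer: 202/1091 ≈ 0.18515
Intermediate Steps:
f(W, I) = 4 - (172 + W)/(2*I) (f(W, I) = 4 - (W + 172)/(I + I) = 4 - (172 + W)/(2*I))
1/f(-738, l) = 1/((1/2)*(-172 - 1*(-738) + 8*202)/202) = 1/((1/2)*(1/202)*(-172 + 738 + 1616)) = 1/((1/2)*(1/202)*2182) = 1/(1091/202) = 202/1091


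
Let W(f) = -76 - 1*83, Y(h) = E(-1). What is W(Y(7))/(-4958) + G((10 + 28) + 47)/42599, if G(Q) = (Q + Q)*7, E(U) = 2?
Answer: 12673261/211205842 ≈ 0.060004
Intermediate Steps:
Y(h) = 2
G(Q) = 14*Q (G(Q) = (2*Q)*7 = 14*Q)
W(f) = -159 (W(f) = -76 - 83 = -159)
W(Y(7))/(-4958) + G((10 + 28) + 47)/42599 = -159/(-4958) + (14*((10 + 28) + 47))/42599 = -159*(-1/4958) + (14*(38 + 47))*(1/42599) = 159/4958 + (14*85)*(1/42599) = 159/4958 + 1190*(1/42599) = 159/4958 + 1190/42599 = 12673261/211205842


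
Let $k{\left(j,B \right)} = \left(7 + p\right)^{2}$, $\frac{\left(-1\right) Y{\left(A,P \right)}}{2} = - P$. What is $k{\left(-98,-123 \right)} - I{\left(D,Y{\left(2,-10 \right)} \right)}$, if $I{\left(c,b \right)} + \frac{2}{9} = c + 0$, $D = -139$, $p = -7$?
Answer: $\frac{1253}{9} \approx 139.22$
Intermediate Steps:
$Y{\left(A,P \right)} = 2 P$ ($Y{\left(A,P \right)} = - 2 \left(- P\right) = 2 P$)
$k{\left(j,B \right)} = 0$ ($k{\left(j,B \right)} = \left(7 - 7\right)^{2} = 0^{2} = 0$)
$I{\left(c,b \right)} = - \frac{2}{9} + c$ ($I{\left(c,b \right)} = - \frac{2}{9} + \left(c + 0\right) = - \frac{2}{9} + c$)
$k{\left(-98,-123 \right)} - I{\left(D,Y{\left(2,-10 \right)} \right)} = 0 - \left(- \frac{2}{9} - 139\right) = 0 - - \frac{1253}{9} = 0 + \frac{1253}{9} = \frac{1253}{9}$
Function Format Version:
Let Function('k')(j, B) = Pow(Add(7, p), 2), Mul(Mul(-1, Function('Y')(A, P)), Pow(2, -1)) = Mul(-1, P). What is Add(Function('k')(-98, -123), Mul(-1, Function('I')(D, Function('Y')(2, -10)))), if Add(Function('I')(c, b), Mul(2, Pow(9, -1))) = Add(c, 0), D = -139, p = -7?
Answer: Rational(1253, 9) ≈ 139.22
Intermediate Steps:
Function('Y')(A, P) = Mul(2, P) (Function('Y')(A, P) = Mul(-2, Mul(-1, P)) = Mul(2, P))
Function('k')(j, B) = 0 (Function('k')(j, B) = Pow(Add(7, -7), 2) = Pow(0, 2) = 0)
Function('I')(c, b) = Add(Rational(-2, 9), c) (Function('I')(c, b) = Add(Rational(-2, 9), Add(c, 0)) = Add(Rational(-2, 9), c))
Add(Function('k')(-98, -123), Mul(-1, Function('I')(D, Function('Y')(2, -10)))) = Add(0, Mul(-1, Add(Rational(-2, 9), -139))) = Add(0, Mul(-1, Rational(-1253, 9))) = Add(0, Rational(1253, 9)) = Rational(1253, 9)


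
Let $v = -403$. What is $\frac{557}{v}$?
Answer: $- \frac{557}{403} \approx -1.3821$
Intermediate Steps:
$\frac{557}{v} = \frac{557}{-403} = 557 \left(- \frac{1}{403}\right) = - \frac{557}{403}$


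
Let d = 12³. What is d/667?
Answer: 1728/667 ≈ 2.5907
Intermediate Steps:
d = 1728
d/667 = 1728/667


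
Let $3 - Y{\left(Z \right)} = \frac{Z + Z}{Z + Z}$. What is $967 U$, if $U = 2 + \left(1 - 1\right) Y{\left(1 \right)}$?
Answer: $1934$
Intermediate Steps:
$Y{\left(Z \right)} = 2$ ($Y{\left(Z \right)} = 3 - \frac{Z + Z}{Z + Z} = 3 - \frac{2 Z}{2 Z} = 3 - 2 Z \frac{1}{2 Z} = 3 - 1 = 2$)
$U = 2$ ($U = 2 + \left(1 - 1\right) 2 = 2 + 0 \cdot 2 = 2 + 0 = 2$)
$967 U = 967 \cdot 2 = 1934$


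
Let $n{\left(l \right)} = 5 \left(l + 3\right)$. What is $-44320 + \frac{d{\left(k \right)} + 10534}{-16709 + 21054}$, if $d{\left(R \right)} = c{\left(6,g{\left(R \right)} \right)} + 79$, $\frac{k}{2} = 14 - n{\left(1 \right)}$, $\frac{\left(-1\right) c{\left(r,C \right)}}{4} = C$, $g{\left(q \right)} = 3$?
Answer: $- \frac{192559799}{4345} \approx -44318.0$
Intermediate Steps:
$n{\left(l \right)} = 15 + 5 l$ ($n{\left(l \right)} = 5 \left(3 + l\right) = 15 + 5 l$)
$c{\left(r,C \right)} = - 4 C$
$k = -12$ ($k = 2 \left(14 - \left(15 + 5 \cdot 1\right)\right) = 2 \left(14 - \left(15 + 5\right)\right) = 2 \left(14 - 20\right) = 2 \left(-6\right) = -12$)
$d{\left(R \right)} = 67$ ($d{\left(R \right)} = \left(-4\right) 3 + 79 = -12 + 79 = 67$)
$-44320 + \frac{d{\left(k \right)} + 10534}{-16709 + 21054} = -44320 + \frac{67 + 10534}{-16709 + 21054} = -44320 + \frac{10601}{4345} = - \frac{192559799}{4345}$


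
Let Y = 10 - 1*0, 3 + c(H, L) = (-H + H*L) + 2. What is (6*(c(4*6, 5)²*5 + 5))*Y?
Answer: 2707800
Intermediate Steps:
c(H, L) = -1 - H + H*L (c(H, L) = -3 + ((-H + H*L) + 2) = -3 + (2 - H + H*L) = -1 - H + H*L)
Y = 10 (Y = 10 + 0 = 10)
(6*(c(4*6, 5)²*5 + 5))*Y = (6*((-1 - 4*6 + (4*6)*5)²*5 + 5))*10 = (6*((-1 - 1*24 + 24*5)²*5 + 5))*10 = (6*((-1 - 24 + 120)²*5 + 5))*10 = (6*(95²*5 + 5))*10 = (6*(9025*5 + 5))*10 = (6*(45125 + 5))*10 = (6*45130)*10 = 270780*10 = 2707800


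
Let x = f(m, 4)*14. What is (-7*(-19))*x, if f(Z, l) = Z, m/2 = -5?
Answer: -18620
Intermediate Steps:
m = -10 (m = 2*(-5) = -10)
x = -140 (x = -10*14 = -140)
(-7*(-19))*x = -7*(-19)*(-140) = 133*(-140) = -18620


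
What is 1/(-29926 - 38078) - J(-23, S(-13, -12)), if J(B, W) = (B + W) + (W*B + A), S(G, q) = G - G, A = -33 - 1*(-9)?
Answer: 3196187/68004 ≈ 47.000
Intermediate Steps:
A = -24 (A = -33 + 9 = -24)
S(G, q) = 0
J(B, W) = -24 + B + W + B*W (J(B, W) = (B + W) + (W*B - 24) = (B + W) + (B*W - 24) = (B + W) + (-24 + B*W) = -24 + B + W + B*W)
1/(-29926 - 38078) - J(-23, S(-13, -12)) = 1/(-29926 - 38078) - (-24 - 23 + 0 - 23*0) = 1/(-68004) - (-24 - 23 + 0 + 0) = -1/68004 - 1*(-47) = -1/68004 + 47 = 3196187/68004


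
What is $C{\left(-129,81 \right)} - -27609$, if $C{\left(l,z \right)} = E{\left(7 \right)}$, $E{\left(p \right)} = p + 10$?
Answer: $27626$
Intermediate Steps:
$E{\left(p \right)} = 10 + p$
$C{\left(l,z \right)} = 17$ ($C{\left(l,z \right)} = 10 + 7 = 17$)
$C{\left(-129,81 \right)} - -27609 = 17 - -27609 = 17 + 27609 = 27626$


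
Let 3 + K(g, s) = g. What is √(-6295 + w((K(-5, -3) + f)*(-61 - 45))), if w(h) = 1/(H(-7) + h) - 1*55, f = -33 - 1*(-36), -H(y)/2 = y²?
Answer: I*√8229597/36 ≈ 79.687*I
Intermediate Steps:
H(y) = -2*y²
K(g, s) = -3 + g
f = 3 (f = -33 + 36 = 3)
w(h) = -55 + 1/(-98 + h) (w(h) = 1/(-2*(-7)² + h) - 1*55 = 1/(-2*49 + h) - 55 = 1/(-98 + h) - 55 = -55 + 1/(-98 + h))
√(-6295 + w((K(-5, -3) + f)*(-61 - 45))) = √(-6295 + (5391 - 55*((-3 - 5) + 3)*(-61 - 45))/(-98 + ((-3 - 5) + 3)*(-61 - 45))) = √(-6295 + (5391 - 55*(-8 + 3)*(-106))/(-98 + (-8 + 3)*(-106))) = √(-6295 + (5391 - (-275)*(-106))/(-98 - 5*(-106))) = √(-6295 + (5391 - 55*530)/(-98 + 530)) = √(-6295 + (5391 - 29150)/432) = √(-6295 + (1/432)*(-23759)) = √(-6295 - 23759/432) = √(-2743199/432) = I*√8229597/36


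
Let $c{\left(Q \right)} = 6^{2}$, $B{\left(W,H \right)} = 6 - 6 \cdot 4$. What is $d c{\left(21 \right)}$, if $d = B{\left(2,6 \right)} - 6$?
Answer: $-864$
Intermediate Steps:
$B{\left(W,H \right)} = -18$ ($B{\left(W,H \right)} = 6 - 24 = -18$)
$c{\left(Q \right)} = 36$
$d = -24$ ($d = -18 - 6 = -24$)
$d c{\left(21 \right)} = \left(-24\right) 36 = -864$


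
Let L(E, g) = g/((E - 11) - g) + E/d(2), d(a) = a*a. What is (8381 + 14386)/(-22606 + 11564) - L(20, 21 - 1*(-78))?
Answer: -164577/27605 ≈ -5.9619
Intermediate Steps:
d(a) = a**2
L(E, g) = E/4 + g/(-11 + E - g) (L(E, g) = g/((E - 11) - g) + E/(2**2) = g/((-11 + E) - g) + E/4 = g/(-11 + E - g) + E*(1/4) = g/(-11 + E - g) + E/4 = E/4 + g/(-11 + E - g))
(8381 + 14386)/(-22606 + 11564) - L(20, 21 - 1*(-78)) = (8381 + 14386)/(-22606 + 11564) - (-1*20**2 - 4*(21 - 1*(-78)) + 11*20 + 20*(21 - 1*(-78)))/(4*(11 + (21 - 1*(-78)) - 1*20)) = 22767/(-11042) - (-1*400 - 4*(21 + 78) + 220 + 20*(21 + 78))/(4*(11 + (21 + 78) - 20)) = 22767*(-1/11042) - (-400 - 4*99 + 220 + 20*99)/(4*(11 + 99 - 20)) = -22767/11042 - (-400 - 396 + 220 + 1980)/(4*90) = -22767/11042 - 1404/(4*90) = -22767/11042 - 1*39/10 = -22767/11042 - 39/10 = -164577/27605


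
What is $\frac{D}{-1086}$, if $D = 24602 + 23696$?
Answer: $- \frac{24149}{543} \approx -44.473$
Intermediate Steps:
$D = 48298$
$\frac{D}{-1086} = \frac{48298}{-1086} = 48298 \left(- \frac{1}{1086}\right) = - \frac{24149}{543}$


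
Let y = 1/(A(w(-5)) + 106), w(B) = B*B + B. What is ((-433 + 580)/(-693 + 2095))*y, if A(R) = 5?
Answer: 49/51874 ≈ 0.00094460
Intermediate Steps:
w(B) = B + B**2 (w(B) = B**2 + B = B + B**2)
y = 1/111 (y = 1/(5 + 106) = 1/111 ≈ 0.0090090)
((-433 + 580)/(-693 + 2095))*y = ((-433 + 580)/(-693 + 2095))*(1/111) = (147/1402)*(1/111) = 49/51874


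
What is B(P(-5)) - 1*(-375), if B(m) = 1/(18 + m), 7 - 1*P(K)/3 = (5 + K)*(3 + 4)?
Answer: 14626/39 ≈ 375.03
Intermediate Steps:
P(K) = -84 - 21*K (P(K) = 21 - 3*(5 + K)*(3 + 4) = 21 - 3*(5 + K)*7 = 21 - 3*(35 + 7*K) = 21 + (-105 - 21*K) = -84 - 21*K)
B(P(-5)) - 1*(-375) = 1/(18 + (-84 - 21*(-5))) - 1*(-375) = 1/(18 + (-84 + 105)) + 375 = 1/(18 + 21) + 375 = 1/39 + 375 = 14626/39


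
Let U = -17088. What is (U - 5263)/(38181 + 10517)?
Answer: -22351/48698 ≈ -0.45897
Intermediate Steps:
(U - 5263)/(38181 + 10517) = (-17088 - 5263)/(38181 + 10517) = -22351/48698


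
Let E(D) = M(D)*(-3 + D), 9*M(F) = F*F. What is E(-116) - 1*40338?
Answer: -1964306/9 ≈ -2.1826e+5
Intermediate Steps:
M(F) = F²/9 (M(F) = (F*F)/9 = F²/9)
E(D) = D²*(-3 + D)/9 (E(D) = (D²/9)*(-3 + D) = D²*(-3 + D)/9)
E(-116) - 1*40338 = (⅑)*(-116)²*(-3 - 116) - 1*40338 = (⅑)*13456*(-119) - 40338 = -1601264/9 - 40338 = -1964306/9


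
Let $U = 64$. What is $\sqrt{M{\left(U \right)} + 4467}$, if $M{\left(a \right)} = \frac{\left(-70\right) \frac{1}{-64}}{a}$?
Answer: $\frac{\sqrt{18296902}}{64} \approx 66.836$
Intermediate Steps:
$M{\left(a \right)} = \frac{35}{32 a}$ ($M{\left(a \right)} = \frac{\left(-70\right) \left(- \frac{1}{64}\right)}{a} = \frac{35}{32 a}$)
$\sqrt{M{\left(U \right)} + 4467} = \sqrt{\frac{35}{32 \cdot 64} + 4467} = \sqrt{\frac{35}{32} \cdot \frac{1}{64} + 4467} = \sqrt{\frac{35}{2048} + 4467} = \sqrt{\frac{9148451}{2048}} = \frac{\sqrt{18296902}}{64}$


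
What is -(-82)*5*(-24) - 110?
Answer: -9950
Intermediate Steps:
-(-82)*5*(-24) - 110 = -(-82)*(-120) - 110 = -82*120 - 110 = -9840 - 110 = -9950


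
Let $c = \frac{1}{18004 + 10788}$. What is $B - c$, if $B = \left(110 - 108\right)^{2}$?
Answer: $\frac{115167}{28792} \approx 4.0$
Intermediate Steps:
$c = \frac{1}{28792} \approx 3.4732 \cdot 10^{-5}$
$B = 4$ ($B = 2^{2} = 4$)
$B - c = 4 - \frac{1}{28792} = \frac{115167}{28792}$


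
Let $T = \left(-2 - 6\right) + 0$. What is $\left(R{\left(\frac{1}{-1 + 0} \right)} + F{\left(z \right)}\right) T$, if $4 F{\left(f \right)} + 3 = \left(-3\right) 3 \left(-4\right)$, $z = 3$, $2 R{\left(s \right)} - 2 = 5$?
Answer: $-94$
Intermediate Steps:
$R{\left(s \right)} = \frac{7}{2}$ ($R{\left(s \right)} = 1 + \frac{1}{2} \cdot 5 = 1 + \frac{5}{2} = \frac{7}{2}$)
$T = -8$ ($T = \left(-2 - 6\right) + 0 = -8 + 0 = -8$)
$F{\left(f \right)} = \frac{33}{4}$ ($F{\left(f \right)} = - \frac{3}{4} + \frac{\left(-3\right) 3 \left(-4\right)}{4} = - \frac{3}{4} + \frac{\left(-9\right) \left(-4\right)}{4} = - \frac{3}{4} + \frac{1}{4} \cdot 36 = - \frac{3}{4} + 9 = \frac{33}{4}$)
$\left(R{\left(\frac{1}{-1 + 0} \right)} + F{\left(z \right)}\right) T = \left(\frac{7}{2} + \frac{33}{4}\right) \left(-8\right) = \frac{47}{4} \left(-8\right) = -94$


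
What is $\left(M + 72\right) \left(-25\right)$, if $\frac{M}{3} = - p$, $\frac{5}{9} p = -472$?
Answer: $-65520$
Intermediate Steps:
$p = - \frac{4248}{5}$ ($p = \frac{9}{5} \left(-472\right) = - \frac{4248}{5} \approx -849.6$)
$M = \frac{12744}{5}$ ($M = 3 \left(\left(-1\right) \left(- \frac{4248}{5}\right)\right) = 3 \cdot \frac{4248}{5} = \frac{12744}{5} \approx 2548.8$)
$\left(M + 72\right) \left(-25\right) = \left(\frac{12744}{5} + 72\right) \left(-25\right) = \frac{13104}{5} \left(-25\right) = -65520$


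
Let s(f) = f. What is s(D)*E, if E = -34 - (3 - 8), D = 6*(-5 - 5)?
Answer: 1740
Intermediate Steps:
D = -60 (D = 6*(-10) = -60)
E = -29 (E = -34 - 1*(-5) = -34 + 5 = -29)
s(D)*E = -60*(-29) = 1740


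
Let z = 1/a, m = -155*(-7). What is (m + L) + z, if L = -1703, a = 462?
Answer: -285515/462 ≈ -618.00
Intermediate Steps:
m = 1085
z = 1/462 ≈ 0.0021645
(m + L) + z = (1085 - 1703) + 1/462 = -618 + 1/462 = -285515/462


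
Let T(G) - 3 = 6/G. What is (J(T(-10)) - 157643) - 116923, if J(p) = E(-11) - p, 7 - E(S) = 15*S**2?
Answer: -1381882/5 ≈ -2.7638e+5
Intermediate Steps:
E(S) = 7 - 15*S**2
T(G) = 3 + 6/G
J(p) = -1808 - p (J(p) = (7 - 15*(-11)**2) - p = (7 - 15*121) - p = (7 - 1815) - p = -1808 - p)
(J(T(-10)) - 157643) - 116923 = ((-1808 - (3 + 6/(-10))) - 157643) - 116923 = ((-1808 - (3 + 6*(-1/10))) - 157643) - 116923 = ((-1808 - (3 - 3/5)) - 157643) - 116923 = ((-1808 - 1*12/5) - 157643) - 116923 = ((-1808 - 12/5) - 157643) - 116923 = (-9052/5 - 157643) - 116923 = -797267/5 - 116923 = -1381882/5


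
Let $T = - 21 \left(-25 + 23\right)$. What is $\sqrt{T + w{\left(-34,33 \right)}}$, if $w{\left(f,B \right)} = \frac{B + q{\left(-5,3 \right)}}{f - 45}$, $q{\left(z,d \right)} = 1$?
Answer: $\frac{2 \sqrt{64859}}{79} \approx 6.4474$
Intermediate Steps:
$w{\left(f,B \right)} = \frac{1 + B}{-45 + f}$ ($w{\left(f,B \right)} = \frac{B + 1}{f - 45} = \frac{1 + B}{-45 + f}$)
$T = 42$ ($T = \left(-21\right) \left(-2\right) = 42$)
$\sqrt{T + w{\left(-34,33 \right)}} = \sqrt{42 + \frac{1 + 33}{-45 - 34}} = \sqrt{42 + \frac{1}{-79} \cdot 34} = \sqrt{42 - \frac{34}{79}} = \sqrt{\frac{3284}{79}} = \frac{2 \sqrt{64859}}{79}$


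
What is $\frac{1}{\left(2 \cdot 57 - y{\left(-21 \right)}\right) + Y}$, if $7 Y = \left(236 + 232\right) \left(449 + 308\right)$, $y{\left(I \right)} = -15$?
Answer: $\frac{7}{355179} \approx 1.9708 \cdot 10^{-5}$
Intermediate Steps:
$Y = \frac{354276}{7}$ ($Y = \frac{\left(236 + 232\right) \left(449 + 308\right)}{7} = \frac{468 \cdot 757}{7} = \frac{1}{7} \cdot 354276 = \frac{354276}{7} \approx 50611.0$)
$\frac{1}{\left(2 \cdot 57 - y{\left(-21 \right)}\right) + Y} = \frac{1}{\left(2 \cdot 57 - -15\right) + \frac{354276}{7}} = \frac{1}{\left(114 + 15\right) + \frac{354276}{7}} = \frac{1}{129 + \frac{354276}{7}} = \frac{1}{\frac{355179}{7}} = \frac{7}{355179}$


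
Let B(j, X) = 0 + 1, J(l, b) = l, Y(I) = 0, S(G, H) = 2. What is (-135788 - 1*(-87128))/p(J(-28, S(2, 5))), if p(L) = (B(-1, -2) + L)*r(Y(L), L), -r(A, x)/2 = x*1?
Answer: 4055/126 ≈ 32.183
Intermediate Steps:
r(A, x) = -2*x
B(j, X) = 1
p(L) = -2*L*(1 + L) (p(L) = (1 + L)*(-2*L) = -2*L*(1 + L))
(-135788 - 1*(-87128))/p(J(-28, S(2, 5))) = (-135788 - 1*(-87128))/((-2*(-28)*(1 - 28))) = (-135788 + 87128)/((-2*(-28)*(-27))) = -48660/(-1512) = -48660*(-1/1512) = 4055/126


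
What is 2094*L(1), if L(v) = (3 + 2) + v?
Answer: 12564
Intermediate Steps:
L(v) = 5 + v
2094*L(1) = 2094*(5 + 1) = 2094*6 = 12564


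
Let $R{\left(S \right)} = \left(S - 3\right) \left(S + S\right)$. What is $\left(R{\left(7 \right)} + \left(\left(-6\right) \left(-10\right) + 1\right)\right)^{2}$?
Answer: $13689$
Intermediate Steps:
$R{\left(S \right)} = 2 S \left(-3 + S\right)$ ($R{\left(S \right)} = \left(-3 + S\right) 2 S = 2 S \left(-3 + S\right)$)
$\left(R{\left(7 \right)} + \left(\left(-6\right) \left(-10\right) + 1\right)\right)^{2} = \left(2 \cdot 7 \left(-3 + 7\right) + \left(\left(-6\right) \left(-10\right) + 1\right)\right)^{2} = \left(2 \cdot 7 \cdot 4 + \left(60 + 1\right)\right)^{2} = \left(56 + 61\right)^{2} = 117^{2} = 13689$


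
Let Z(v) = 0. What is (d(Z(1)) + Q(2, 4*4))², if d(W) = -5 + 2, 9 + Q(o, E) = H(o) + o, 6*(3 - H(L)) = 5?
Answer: 2209/36 ≈ 61.361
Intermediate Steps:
H(L) = 13/6 (H(L) = 3 - ⅙*5 = 3 - ⅚ = 13/6)
Q(o, E) = -41/6 + o (Q(o, E) = -9 + (13/6 + o) = -41/6 + o)
d(W) = -3
(d(Z(1)) + Q(2, 4*4))² = (-3 + (-41/6 + 2))² = (-3 - 29/6)² = (-47/6)² = 2209/36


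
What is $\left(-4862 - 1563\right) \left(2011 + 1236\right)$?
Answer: $-20861975$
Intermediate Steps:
$\left(-4862 - 1563\right) \left(2011 + 1236\right) = \left(-6425\right) 3247 = -20861975$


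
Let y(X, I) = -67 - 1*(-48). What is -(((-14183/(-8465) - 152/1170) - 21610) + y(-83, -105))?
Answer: 21419939002/990405 ≈ 21627.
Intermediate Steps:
y(X, I) = -19 (y(X, I) = -67 + 48 = -19)
-(((-14183/(-8465) - 152/1170) - 21610) + y(-83, -105)) = -(((-14183/(-8465) - 152/1170) - 21610) - 19) = -(((-14183*(-1/8465) - 152*1/1170) - 21610) - 19) = -(((14183/8465 - 76/585) - 21610) - 19) = -((1530743/990405 - 21610) - 19) = -(-21401121307/990405 - 19) = -1*(-21419939002/990405) = 21419939002/990405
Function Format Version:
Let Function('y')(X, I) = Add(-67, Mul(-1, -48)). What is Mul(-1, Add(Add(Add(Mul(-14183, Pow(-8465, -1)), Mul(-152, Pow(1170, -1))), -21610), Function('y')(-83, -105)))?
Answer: Rational(21419939002, 990405) ≈ 21627.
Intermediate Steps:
Function('y')(X, I) = -19 (Function('y')(X, I) = Add(-67, 48) = -19)
Mul(-1, Add(Add(Add(Mul(-14183, Pow(-8465, -1)), Mul(-152, Pow(1170, -1))), -21610), Function('y')(-83, -105))) = Mul(-1, Add(Add(Add(Mul(-14183, Pow(-8465, -1)), Mul(-152, Pow(1170, -1))), -21610), -19)) = Mul(-1, Add(Add(Add(Mul(-14183, Rational(-1, 8465)), Mul(-152, Rational(1, 1170))), -21610), -19)) = Mul(-1, Add(Add(Add(Rational(14183, 8465), Rational(-76, 585)), -21610), -19)) = Mul(-1, Add(Add(Rational(1530743, 990405), -21610), -19)) = Mul(-1, Add(Rational(-21401121307, 990405), -19)) = Mul(-1, Rational(-21419939002, 990405)) = Rational(21419939002, 990405)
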